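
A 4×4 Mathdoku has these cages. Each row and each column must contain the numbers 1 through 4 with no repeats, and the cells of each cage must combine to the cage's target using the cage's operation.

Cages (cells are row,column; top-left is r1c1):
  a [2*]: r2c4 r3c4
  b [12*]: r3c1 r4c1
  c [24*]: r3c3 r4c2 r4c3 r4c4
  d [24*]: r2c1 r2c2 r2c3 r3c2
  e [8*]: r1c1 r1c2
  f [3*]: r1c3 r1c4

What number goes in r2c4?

2

In column 1, 1 can only go at r2c1, so r2c1 = 1.
1 is placed in row 2, leaving r2c4 = 2.
Cage a needs two cells with product 2; hence r3c4 = 1.
Cage f's pair has product 3, so r1c3 = 1.
1 is placed in column 4, leaving r1c4 = 3.
The 4 cells of cage d must have product 24, leaving r3c2 = 2.
Column 4 now contains 3; hence r4c4 = 4.
Cage e's pair has product 8, so r1c1 = 2.
2 is placed in column 2; hence r1c2 = 4.
Column 2 now contains 4, so r2c2 = 3.
Row 2 now contains 3; hence r2c3 = 4.
The two cells of cage b must have product 12, so r3c1 = 4.
The 4 cells of cage c must have product 24; hence r3c3 = 3.
Row 4 already has 4; hence r4c1 = 3.
Cage c needs product 24, which forces r4c2 = 1.
The 4 cells of cage c must have product 24; hence r4c3 = 2.
The full grid is 2 4 1 3 / 1 3 4 2 / 4 2 3 1 / 3 1 2 4.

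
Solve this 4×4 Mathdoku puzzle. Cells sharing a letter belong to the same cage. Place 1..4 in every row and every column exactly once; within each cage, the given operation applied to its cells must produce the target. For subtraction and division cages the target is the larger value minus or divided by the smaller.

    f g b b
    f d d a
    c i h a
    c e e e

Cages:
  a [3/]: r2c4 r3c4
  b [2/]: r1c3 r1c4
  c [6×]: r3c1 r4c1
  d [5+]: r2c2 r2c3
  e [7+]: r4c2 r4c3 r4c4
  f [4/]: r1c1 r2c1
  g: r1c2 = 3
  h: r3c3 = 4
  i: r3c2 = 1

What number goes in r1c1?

Cage g is given, so r1c2 = 3.
Cage i is a single given cell; hence r3c2 = 1.
H is a freebie; hence r3c3 = 4.
1 is placed in row 3, which forces r3c4 = 3.
Column 4 already has 3, which forces r2c4 = 1.
Row 3 now contains 3, so r3c1 = 2.
The two cells of cage c must have product 6, so r4c1 = 3.
Cage f needs two cells with quotient 4, so r1c1 = 1.
Row 1 now contains 1, leaving r1c3 = 2.
2 is placed in row 1, so r1c4 = 4.
Row 2 now contains 1; hence r2c1 = 4.
Cage d needs two cells with sum 5, so r2c2 = 2.
Row 2 now contains 1, leaving r2c3 = 3.
Column 2 now contains 2, leaving r4c2 = 4.
The 3 cells of cage e must have sum 7, leaving r4c3 = 1.
Column 4 now contains 4, so r4c4 = 2.
Completed grid: 1 3 2 4 / 4 2 3 1 / 2 1 4 3 / 3 4 1 2.

1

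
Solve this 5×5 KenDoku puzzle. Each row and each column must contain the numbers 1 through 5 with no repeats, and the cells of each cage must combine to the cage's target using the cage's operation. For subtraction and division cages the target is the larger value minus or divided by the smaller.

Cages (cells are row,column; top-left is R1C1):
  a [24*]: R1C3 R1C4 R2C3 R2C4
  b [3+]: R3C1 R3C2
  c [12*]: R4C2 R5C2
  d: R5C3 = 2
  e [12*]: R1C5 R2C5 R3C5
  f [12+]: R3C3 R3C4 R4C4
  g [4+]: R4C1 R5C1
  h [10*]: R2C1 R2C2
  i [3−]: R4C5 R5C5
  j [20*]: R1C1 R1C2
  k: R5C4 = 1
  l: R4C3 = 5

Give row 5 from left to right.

3 4 2 1 5

L is a freebie, leaving R4C3 = 5.
Cage d is a single given cell, leaving R5C3 = 2.
K is a freebie, leaving R5C4 = 1.
The 3 cells of cage f must have sum 12, so R3C4 = 5.
The two cells of cage g must have sum 4, leaving R4C1 = 1.
Row 4 already has 1, which forces R4C5 = 2.
Row 5 already has 1, so R5C1 = 3.
Row 5 now contains 3, which forces R5C2 = 4.
4 is placed in row 5, which forces R5C5 = 5.
The two cells of cage j must have product 20; hence R1C1 = 4.
Column 2 now contains 4, leaving R1C2 = 5.
Column 2 already has 5, leaving R2C2 = 2.
Column 1 already has 1, which forces R3C1 = 2.
The two cells of cage b must have sum 3, leaving R3C2 = 1.
Column 2 now contains 4, which forces R4C2 = 3.
3 is placed in row 4; hence R4C4 = 4.
Cage a has product 24, leaving R1C3 = 1.
Cage a needs product 24, which forces R1C4 = 2.
Row 1 now contains 1, so R1C5 = 3.
Row 2 already has 2, so R2C1 = 5.
The 4 cells of cage a must have product 24, which forces R2C3 = 4.
Column 4 already has 4, leaving R2C4 = 3.
4 is placed in row 2, leaving R2C5 = 1.
Cage f needs sum 12, leaving R3C3 = 3.
Column 5 already has 3, leaving R3C5 = 4.
Filled in: 4 5 1 2 3 / 5 2 4 3 1 / 2 1 3 5 4 / 1 3 5 4 2 / 3 4 2 1 5.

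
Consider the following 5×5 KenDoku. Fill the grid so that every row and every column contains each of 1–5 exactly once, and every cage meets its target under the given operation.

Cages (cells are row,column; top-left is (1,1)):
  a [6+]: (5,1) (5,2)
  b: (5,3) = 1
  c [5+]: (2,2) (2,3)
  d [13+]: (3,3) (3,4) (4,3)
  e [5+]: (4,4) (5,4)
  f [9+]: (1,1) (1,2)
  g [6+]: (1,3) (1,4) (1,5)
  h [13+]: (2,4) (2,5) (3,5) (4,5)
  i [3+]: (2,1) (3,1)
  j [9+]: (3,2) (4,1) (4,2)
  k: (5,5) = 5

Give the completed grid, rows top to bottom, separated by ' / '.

5 4 3 1 2 / 1 3 2 5 4 / 2 1 5 4 3 / 3 5 4 2 1 / 4 2 1 3 5

Cage b is a single given cell, which forces (5,3) = 1.
K is a freebie, leaving (5,5) = 5.
In row 2, 5 can only go at (2,4), so (2,4) = 5.
The 3 cells of cage d must have sum 13; hence (3,3) = 5.
5 is placed in column 4, so (3,4) = 4.
Cage d needs sum 13, so (4,3) = 4.
Cage h has sum 13, so (2,5) = 4.
Row 2 needs a 1, and only (2,1) is open for it.
Column 1 already has 1, which forces (3,1) = 2.
Column 1 now contains 2, which forces (5,1) = 4.
Row 5 now contains 4, leaving (5,2) = 2.
2 is placed in row 5; hence (5,4) = 3.
4 is placed in column 1, leaving (1,1) = 5.
Cage f needs two cells with sum 9, leaving (1,2) = 4.
2 is placed in column 2; hence (2,2) = 3.
Cage c's pair has sum 5, so (2,3) = 2.
Column 2 already has 3, leaving (3,2) = 1.
Row 3 now contains 1, so (3,5) = 3.
Column 1 already has 5; hence (4,1) = 3.
Column 2 already has 1; hence (4,2) = 5.
3 is placed in column 4, which forces (4,4) = 2.
3 is placed in column 5, which forces (4,5) = 1.
2 is placed in column 3, which forces (1,3) = 3.
Column 4 now contains 2, which forces (1,4) = 1.
Column 5 already has 1, which forces (1,5) = 2.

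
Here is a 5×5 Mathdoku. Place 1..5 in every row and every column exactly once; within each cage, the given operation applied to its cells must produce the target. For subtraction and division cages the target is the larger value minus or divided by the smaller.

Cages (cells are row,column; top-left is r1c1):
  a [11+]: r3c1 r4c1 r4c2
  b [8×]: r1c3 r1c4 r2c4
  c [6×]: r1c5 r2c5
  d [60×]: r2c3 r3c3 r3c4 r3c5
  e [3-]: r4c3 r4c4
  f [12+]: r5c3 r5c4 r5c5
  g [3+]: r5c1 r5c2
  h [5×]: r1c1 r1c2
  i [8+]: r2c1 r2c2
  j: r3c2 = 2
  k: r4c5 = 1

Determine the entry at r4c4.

J is a freebie, leaving r3c2 = 2.
Cage k is given, which forces r4c5 = 1.
Column 2 now contains 2, leaving r5c2 = 1.
Cage h needs two cells with product 5, which forces r1c1 = 1.
Column 2 now contains 1, which forces r1c2 = 5.
Column 2 already has 5, so r2c2 = 3.
Row 2 now contains 3, leaving r2c5 = 2.
3 is placed in column 2, which forces r4c2 = 4.
Row 5 already has 1, which forces r5c1 = 2.
Column 5 now contains 2, leaving r1c5 = 3.
Row 2 now contains 3, so r2c1 = 5.
The 3 cells of cage b must have product 8, which forces r2c4 = 1.
Cage a needs sum 11, leaving r3c1 = 4.
Row 3 already has 4; hence r3c5 = 5.
Cage a needs sum 11, which forces r4c1 = 3.
Column 5 now contains 5; hence r5c5 = 4.
Row 2 already has 1, leaving r2c3 = 4.
Cage d needs product 60, which forces r3c3 = 1.
Row 3 already has 5, leaving r3c4 = 3.
Column 4 now contains 3, leaving r5c4 = 5.
Column 3 now contains 4, which forces r1c3 = 2.
Cage b has product 8, leaving r1c4 = 4.
Cage e's pair has difference 3, which forces r4c3 = 5.
Column 4 now contains 5, so r4c4 = 2.
Row 5 already has 5, leaving r5c3 = 3.
Filled in: 1 5 2 4 3 / 5 3 4 1 2 / 4 2 1 3 5 / 3 4 5 2 1 / 2 1 3 5 4.

2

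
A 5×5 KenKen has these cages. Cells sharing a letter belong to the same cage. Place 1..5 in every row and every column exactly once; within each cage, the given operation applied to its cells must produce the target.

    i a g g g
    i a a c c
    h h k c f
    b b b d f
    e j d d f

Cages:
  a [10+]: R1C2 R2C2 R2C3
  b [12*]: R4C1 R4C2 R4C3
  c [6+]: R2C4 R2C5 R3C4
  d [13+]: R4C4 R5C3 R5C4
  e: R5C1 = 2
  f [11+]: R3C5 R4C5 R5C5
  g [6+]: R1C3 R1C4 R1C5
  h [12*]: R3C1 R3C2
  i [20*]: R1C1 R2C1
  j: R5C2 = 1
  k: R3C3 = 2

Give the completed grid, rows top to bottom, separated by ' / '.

4 5 1 2 3 / 5 2 3 4 1 / 3 4 2 1 5 / 1 3 4 5 2 / 2 1 5 3 4

Cage k is a single given cell, which forces R3C3 = 2.
Cage e is given; hence R5C1 = 2.
J is a freebie, so R5C2 = 1.
The 3 cells of cage f must have sum 11, so R4C5 = 2.
Cage g has sum 6, so R1C4 = 2.
Column 4 now contains 2, so R2C4 = 4.
Column 4 now contains 4, leaving R4C4 = 5.
5 is placed in column 4; hence R5C4 = 3.
The two cells of cage i must have product 20; hence R1C1 = 4.
Row 2 now contains 4, leaving R2C1 = 5.
Row 2 now contains 5, which forces R2C2 = 2.
Cage c needs sum 6, leaving R2C5 = 1.
Column 1 now contains 4, which forces R3C1 = 3.
Row 3 already has 3, so R3C2 = 4.
Column 4 already has 3; hence R3C4 = 1.
Row 3 now contains 4, leaving R3C5 = 5.
Column 1 now contains 3, so R4C1 = 1.
Column 2 now contains 4, leaving R4C2 = 3.
3 is placed in row 4; hence R4C3 = 4.
The 3 cells of cage d must have sum 13, leaving R5C3 = 5.
Column 5 now contains 5, so R5C5 = 4.
Column 2 now contains 3, which forces R1C2 = 5.
Cage g has sum 6; hence R1C3 = 1.
Column 5 already has 1; hence R1C5 = 3.
Row 2 already has 1, so R2C3 = 3.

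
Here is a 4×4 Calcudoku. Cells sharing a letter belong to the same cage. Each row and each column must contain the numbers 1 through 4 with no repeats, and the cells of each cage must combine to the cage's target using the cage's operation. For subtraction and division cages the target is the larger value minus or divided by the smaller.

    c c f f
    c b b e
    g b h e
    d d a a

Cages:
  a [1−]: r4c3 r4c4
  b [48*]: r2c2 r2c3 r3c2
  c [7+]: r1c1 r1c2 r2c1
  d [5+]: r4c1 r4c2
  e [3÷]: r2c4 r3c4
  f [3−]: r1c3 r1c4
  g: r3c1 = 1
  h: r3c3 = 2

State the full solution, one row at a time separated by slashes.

Cage b needs product 48, so r2c2 = 3.
Cage b needs product 48; hence r2c3 = 4.
Row 2 already has 3, which forces r2c4 = 1.
G is a freebie, so r3c1 = 1.
The 3 cells of cage b must have product 48, so r3c2 = 4.
Cage h is a single given cell, leaving r3c3 = 2.
Column 4 now contains 1, leaving r3c4 = 3.
Column 3 already has 4, which forces r1c3 = 1.
Column 4 now contains 1, which forces r1c4 = 4.
1 is placed in row 2, leaving r2c1 = 2.
1 is placed in column 3, so r4c3 = 3.
Column 4 already has 4, leaving r4c4 = 2.
4 is placed in row 1, which forces r1c1 = 3.
Row 1 now contains 1; hence r1c2 = 2.
Row 4 already has 3, leaving r4c1 = 4.
Row 4 already has 2; hence r4c2 = 1.

3 2 1 4 / 2 3 4 1 / 1 4 2 3 / 4 1 3 2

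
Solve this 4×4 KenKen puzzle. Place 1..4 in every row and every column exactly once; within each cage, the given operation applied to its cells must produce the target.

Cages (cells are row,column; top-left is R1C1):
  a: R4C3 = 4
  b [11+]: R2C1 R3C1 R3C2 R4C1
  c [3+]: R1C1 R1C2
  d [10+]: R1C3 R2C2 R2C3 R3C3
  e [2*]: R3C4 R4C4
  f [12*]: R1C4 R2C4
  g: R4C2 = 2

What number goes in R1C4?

4

G is a freebie, so R4C2 = 2.
Cage a is given, which forces R4C3 = 4.
2 is placed in row 4, so R4C4 = 1.
Cage c needs two cells with sum 3; hence R1C1 = 2.
Column 2 now contains 2, so R1C2 = 1.
Row 1 already has 1, leaving R1C3 = 3.
3 is placed in row 1; hence R1C4 = 4.
Cage d needs sum 10, leaving R2C2 = 4.
Column 4 already has 4, leaving R2C4 = 3.
Cage b needs sum 11, which forces R3C2 = 3.
Column 4 already has 1, so R3C4 = 2.
1 is placed in row 4, leaving R4C1 = 3.
4 is placed in row 2, leaving R2C1 = 1.
Cage d needs sum 10, which forces R2C3 = 2.
Cage b has sum 11, leaving R3C1 = 4.
Row 3 now contains 2, so R3C3 = 1.
The full grid is 2 1 3 4 / 1 4 2 3 / 4 3 1 2 / 3 2 4 1.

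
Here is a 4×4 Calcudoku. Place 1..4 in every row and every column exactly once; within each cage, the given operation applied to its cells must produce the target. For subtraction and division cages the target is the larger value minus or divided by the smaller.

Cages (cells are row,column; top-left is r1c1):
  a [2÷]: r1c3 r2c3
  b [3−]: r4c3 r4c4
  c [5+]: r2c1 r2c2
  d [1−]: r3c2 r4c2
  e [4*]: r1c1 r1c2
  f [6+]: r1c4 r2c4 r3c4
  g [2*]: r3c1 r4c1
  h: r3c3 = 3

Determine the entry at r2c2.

2

Cage h is given, leaving r3c3 = 3.
Row 1 needs a 3, and only r1c4 is open for it.
Row 1 needs a 2, and only r1c3 is open for it.
Row 3 needs a 4, and only r3c2 is open for it.
Cage e's pair has product 4; hence r1c1 = 4.
4 is placed in column 2, which forces r1c2 = 1.
Cage d needs two cells with difference 1; hence r4c2 = 3.
Cage c needs two cells with sum 5, leaving r2c1 = 3.
Column 2 already has 3; hence r2c2 = 2.
2 is placed in row 2, which forces r2c4 = 1.
Column 4 now contains 1, leaving r3c4 = 2.
Column 4 now contains 1, so r4c4 = 4.
Row 2 now contains 1, which forces r2c3 = 4.
Row 3 already has 2, leaving r3c1 = 1.
The two cells of cage g must have product 2, leaving r4c1 = 2.
Row 4 now contains 4, so r4c3 = 1.
Completed grid: 4 1 2 3 / 3 2 4 1 / 1 4 3 2 / 2 3 1 4.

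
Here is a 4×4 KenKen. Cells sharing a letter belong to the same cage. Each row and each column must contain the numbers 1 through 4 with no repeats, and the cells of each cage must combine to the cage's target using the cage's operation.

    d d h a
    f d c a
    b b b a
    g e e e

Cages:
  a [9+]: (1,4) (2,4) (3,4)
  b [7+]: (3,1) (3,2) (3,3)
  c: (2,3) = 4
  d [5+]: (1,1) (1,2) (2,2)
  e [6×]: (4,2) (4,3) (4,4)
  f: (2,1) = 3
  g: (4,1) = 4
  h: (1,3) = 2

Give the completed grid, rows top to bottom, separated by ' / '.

1 3 2 4 / 3 1 4 2 / 2 4 1 3 / 4 2 3 1

Cage h is given, so (1,3) = 2.
Cage f is given, leaving (2,1) = 3.
C is a freebie, leaving (2,3) = 4.
4 is placed in row 2; hence (2,4) = 2.
Column 3 now contains 4, so (3,3) = 1.
Cage g is given, leaving (4,1) = 4.
Column 3 now contains 1, leaving (4,3) = 3.
Row 4 already has 3, which forces (4,4) = 1.
2 is placed in row 1, which forces (1,1) = 1.
The 3 cells of cage d must have sum 5, so (1,2) = 3.
Row 1 now contains 3, which forces (1,4) = 4.
2 is placed in row 2; hence (2,2) = 1.
Column 1 already has 4, leaving (3,1) = 2.
Cage b has sum 7, leaving (3,2) = 4.
Column 4 already has 4; hence (3,4) = 3.
Row 4 already has 1, which forces (4,2) = 2.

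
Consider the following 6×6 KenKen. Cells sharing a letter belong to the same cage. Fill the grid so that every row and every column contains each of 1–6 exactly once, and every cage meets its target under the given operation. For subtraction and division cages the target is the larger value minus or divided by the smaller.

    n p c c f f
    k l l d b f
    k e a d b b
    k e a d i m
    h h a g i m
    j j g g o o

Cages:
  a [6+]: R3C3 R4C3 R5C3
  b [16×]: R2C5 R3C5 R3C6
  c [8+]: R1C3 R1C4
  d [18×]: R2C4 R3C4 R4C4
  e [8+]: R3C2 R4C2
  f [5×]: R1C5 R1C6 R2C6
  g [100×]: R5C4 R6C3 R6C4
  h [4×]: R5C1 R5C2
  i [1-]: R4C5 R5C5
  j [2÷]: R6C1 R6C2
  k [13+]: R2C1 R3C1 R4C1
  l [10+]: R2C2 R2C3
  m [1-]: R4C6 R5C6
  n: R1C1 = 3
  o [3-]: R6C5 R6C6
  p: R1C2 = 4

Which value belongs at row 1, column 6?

5

Cage n is given, leaving R1C1 = 3.
Cage p is a single given cell, so R1C2 = 4.
Cage f has product 5, so R1C5 = 1.
Cage f needs product 5, leaving R1C6 = 5.
4 is placed in column 2; hence R2C2 = 6.
Row 2 already has 6, leaving R2C3 = 4.
Row 2 now contains 4, leaving R2C5 = 2.
Cage f needs product 5; hence R2C6 = 1.
Column 5 already has 1, so R3C5 = 4.
4 is placed in row 3, leaving R3C6 = 2.
4 is placed in column 2, leaving R5C2 = 1.
Cage g has product 100, leaving R5C4 = 5.
Cage g has product 100; hence R6C3 = 5.
The 3 cells of cage g must have product 100, which forces R6C4 = 4.
2 is placed in row 2; hence R2C1 = 5.
1 is placed in row 2, so R2C4 = 3.
Cage k needs sum 13, so R3C1 = 6.
Row 3 already has 6; hence R3C4 = 1.
Cage k has sum 13, which forces R4C1 = 2.
1 is placed in column 4, leaving R4C4 = 6.
The two cells of cage i must have difference 1, so R4C5 = 5.
1 is placed in row 5, so R5C1 = 4.
The two cells of cage i must have difference 1; hence R5C5 = 6.
Row 5 already has 4; hence R5C6 = 3.
6 is placed in column 1; hence R6C1 = 1.
Column 5 already has 6, so R6C5 = 3.
Column 6 now contains 3, so R6C6 = 6.
Cage c needs two cells with sum 8, so R1C3 = 6.
Column 4 already has 6, leaving R1C4 = 2.
Cage e needs two cells with sum 8; hence R3C2 = 5.
Row 3 now contains 1, so R3C3 = 3.
Row 4 now contains 5, which forces R4C2 = 3.
Cage a needs sum 6; hence R4C3 = 1.
Column 6 now contains 3, which forces R4C6 = 4.
Row 5 already has 3, so R5C3 = 2.
3 is placed in row 6; hence R6C2 = 2.
The full grid is 3 4 6 2 1 5 / 5 6 4 3 2 1 / 6 5 3 1 4 2 / 2 3 1 6 5 4 / 4 1 2 5 6 3 / 1 2 5 4 3 6.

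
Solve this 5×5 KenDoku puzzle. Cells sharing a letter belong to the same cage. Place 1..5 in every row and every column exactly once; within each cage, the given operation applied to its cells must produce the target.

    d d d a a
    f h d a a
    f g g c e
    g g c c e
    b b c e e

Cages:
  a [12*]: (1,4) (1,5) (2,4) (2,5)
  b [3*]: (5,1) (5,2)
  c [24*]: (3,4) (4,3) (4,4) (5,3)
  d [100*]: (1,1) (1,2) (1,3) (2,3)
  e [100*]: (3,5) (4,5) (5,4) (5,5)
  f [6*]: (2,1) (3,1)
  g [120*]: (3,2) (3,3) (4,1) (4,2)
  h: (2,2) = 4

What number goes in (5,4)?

5

Cage h is given, which forces (2,2) = 4.
Cage d has product 100, so (2,3) = 5.
Cage e needs product 100, leaving (5,4) = 5.
The only place for 2 in row 5 is (5,3).
The only place for 4 in row 5 is (5,5).
{2, 3} are confined to (2,1) and (3,1) in column 1, leaving (5,1) = 1.
Cage b's pair has product 3, which forces (5,2) = 3.
The 4 cells of cage g must have product 120, so (3,3) = 3.
Cage g has product 120; hence (4,1) = 4.
4 is placed in row 4; hence (4,3) = 1.
1 is placed in row 4, so (4,4) = 3.
1 is placed in row 4, so (4,5) = 5.
Column 1 now contains 4, leaving (1,1) = 5.
Cage d has product 100; hence (1,2) = 1.
1 is placed in column 3, leaving (1,3) = 4.
1 is placed in row 1, so (1,4) = 2.
2 is placed in row 1, leaving (1,5) = 3.
Cage f's pair has product 6, leaving (2,1) = 3.
2 is placed in column 4, leaving (2,4) = 1.
Column 5 already has 3, leaving (2,5) = 2.
3 is placed in row 3, which forces (3,1) = 2.
The 4 cells of cage g must have product 120, leaving (3,2) = 5.
Cage c needs product 24, so (3,4) = 4.
Column 5 now contains 5, which forces (3,5) = 1.
Row 4 already has 5, leaving (4,2) = 2.
Filled in: 5 1 4 2 3 / 3 4 5 1 2 / 2 5 3 4 1 / 4 2 1 3 5 / 1 3 2 5 4.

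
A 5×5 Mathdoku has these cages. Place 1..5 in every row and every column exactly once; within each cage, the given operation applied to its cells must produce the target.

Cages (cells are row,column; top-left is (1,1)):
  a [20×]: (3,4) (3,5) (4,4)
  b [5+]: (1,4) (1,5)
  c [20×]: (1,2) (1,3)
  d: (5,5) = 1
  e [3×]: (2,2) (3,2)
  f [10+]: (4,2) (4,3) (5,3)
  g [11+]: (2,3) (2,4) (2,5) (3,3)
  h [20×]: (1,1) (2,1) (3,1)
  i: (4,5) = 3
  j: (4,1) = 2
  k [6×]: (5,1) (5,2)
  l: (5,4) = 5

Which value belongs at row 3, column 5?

5

Cage j is a single given cell; hence (4,1) = 2.
I is a freebie; hence (4,5) = 3.
2 is placed in column 1; hence (5,1) = 3.
Row 5 already has 3, leaving (5,2) = 2.
Cage l is a single given cell, so (5,4) = 5.
Cage d is a single given cell; hence (5,5) = 1.
The 3 cells of cage a must have product 20; hence (3,5) = 5.
1 is placed in row 5; hence (5,3) = 4.
Cage c's pair has product 20, so (1,2) = 4.
Column 3 already has 4, so (1,3) = 5.
Row 1 already has 4; hence (1,5) = 2.
Column 5 now contains 2, which forces (2,5) = 4.
Column 3 already has 5; hence (4,3) = 1.
Row 4 already has 1, leaving (4,4) = 4.
Row 1 already has 5, leaving (1,1) = 1.
The two cells of cage b must have sum 5, so (1,4) = 3.
Cage h needs product 20, which forces (2,1) = 5.
Column 3 already has 1, leaving (2,3) = 3.
Cage g needs sum 11, so (2,4) = 2.
Cage h needs product 20, so (3,1) = 4.
Cage g has sum 11, leaving (3,3) = 2.
4 is placed in column 4, so (3,4) = 1.
Row 4 already has 1, so (4,2) = 5.
3 is placed in row 2, so (2,2) = 1.
1 is placed in row 3, which forces (3,2) = 3.
The full grid is 1 4 5 3 2 / 5 1 3 2 4 / 4 3 2 1 5 / 2 5 1 4 3 / 3 2 4 5 1.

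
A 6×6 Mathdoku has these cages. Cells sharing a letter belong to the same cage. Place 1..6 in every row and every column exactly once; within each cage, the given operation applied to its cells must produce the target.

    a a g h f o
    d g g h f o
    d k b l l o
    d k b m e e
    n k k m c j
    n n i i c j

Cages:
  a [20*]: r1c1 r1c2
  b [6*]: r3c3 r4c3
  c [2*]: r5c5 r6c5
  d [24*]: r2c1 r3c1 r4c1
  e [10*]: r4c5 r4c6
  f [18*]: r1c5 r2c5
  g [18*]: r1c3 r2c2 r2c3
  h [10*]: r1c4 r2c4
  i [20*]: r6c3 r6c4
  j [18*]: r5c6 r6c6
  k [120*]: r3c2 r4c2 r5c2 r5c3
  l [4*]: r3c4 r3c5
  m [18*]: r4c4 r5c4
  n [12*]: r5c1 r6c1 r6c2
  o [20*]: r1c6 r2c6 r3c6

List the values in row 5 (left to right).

1 5 4 3 2 6

The only place for 2 in row 1 is r1c4.
Column 4 now contains 2, leaving r2c4 = 5.
5 is placed in column 4, which forces r6c4 = 4.
4 is placed in column 4, leaving r3c4 = 1.
The two cells of cage l must have product 4, so r3c5 = 4.
Row 3 now contains 4, so r3c6 = 5.
Column 6 already has 5, so r4c6 = 2.
4 is placed in row 6, which forces r6c3 = 5.
Row 4 already has 2; hence r4c5 = 5.
Cage k needs product 120, so r5c2 = 5.
Cage a's pair has product 20, which forces r1c1 = 5.
Column 2 now contains 5, leaving r1c2 = 4.
4 is placed in row 1; hence r1c6 = 1.
1 is placed in column 6, leaving r2c6 = 4.
Cage d needs product 24, so r4c1 = 4.
The only place for 3 in row 3 is r3c1.
Cage d has product 24, which forces r2c1 = 2.
The 3 cells of cage n must have product 12; hence r6c2 = 2.
Row 6 already has 2; hence r6c5 = 1.
Column 2 already has 2, which forces r3c2 = 6.
Row 3 already has 6, leaving r3c3 = 2.
The 4 cells of cage k must have product 120, so r4c2 = 1.
Row 4 already has 1; hence r4c3 = 3.
Row 4 already has 3, leaving r4c4 = 6.
The 3 cells of cage n must have product 12, which forces r5c1 = 1.
The 4 cells of cage k must have product 120; hence r5c3 = 4.
Column 4 already has 6; hence r5c4 = 3.
Column 5 already has 1, leaving r5c5 = 2.
Row 5 already has 3; hence r5c6 = 6.
Row 6 now contains 1, so r6c1 = 6.
Column 6 now contains 6, so r6c6 = 3.
Column 3 now contains 3, so r1c3 = 6.
Row 1 already has 6, so r1c5 = 3.
Column 2 already has 1, which forces r2c2 = 3.
Cage g has product 18, so r2c3 = 1.
3 is placed in column 5, which forces r2c5 = 6.
Filled in: 5 4 6 2 3 1 / 2 3 1 5 6 4 / 3 6 2 1 4 5 / 4 1 3 6 5 2 / 1 5 4 3 2 6 / 6 2 5 4 1 3.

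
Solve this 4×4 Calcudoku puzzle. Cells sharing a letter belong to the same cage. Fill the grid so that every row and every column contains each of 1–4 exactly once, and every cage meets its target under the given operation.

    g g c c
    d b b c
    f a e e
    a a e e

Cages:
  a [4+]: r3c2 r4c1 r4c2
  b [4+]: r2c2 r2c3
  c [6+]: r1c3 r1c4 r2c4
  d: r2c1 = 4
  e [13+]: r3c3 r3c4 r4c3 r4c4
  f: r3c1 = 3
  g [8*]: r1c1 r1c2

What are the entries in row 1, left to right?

2 4 3 1

D is a freebie, leaving r2c1 = 4.
F is a freebie; hence r3c1 = 3.
The 3 cells of cage a must have sum 4, so r3c2 = 1.
Cage a has sum 4; hence r4c1 = 1.
The 3 cells of cage a must have sum 4, so r4c2 = 2.
Column 1 now contains 4; hence r1c1 = 2.
Column 2 already has 2, which forces r1c2 = 4.
1 is placed in column 2, so r2c2 = 3.
The two cells of cage b must have sum 4; hence r2c3 = 1.
Row 2 now contains 1; hence r2c4 = 2.
Column 4 already has 2, leaving r3c4 = 4.
Column 4 now contains 4, leaving r4c4 = 3.
1 is placed in column 3, leaving r1c3 = 3.
Column 4 now contains 3; hence r1c4 = 1.
Row 3 now contains 4, so r3c3 = 2.
3 is placed in row 4, so r4c3 = 4.
Completed grid: 2 4 3 1 / 4 3 1 2 / 3 1 2 4 / 1 2 4 3.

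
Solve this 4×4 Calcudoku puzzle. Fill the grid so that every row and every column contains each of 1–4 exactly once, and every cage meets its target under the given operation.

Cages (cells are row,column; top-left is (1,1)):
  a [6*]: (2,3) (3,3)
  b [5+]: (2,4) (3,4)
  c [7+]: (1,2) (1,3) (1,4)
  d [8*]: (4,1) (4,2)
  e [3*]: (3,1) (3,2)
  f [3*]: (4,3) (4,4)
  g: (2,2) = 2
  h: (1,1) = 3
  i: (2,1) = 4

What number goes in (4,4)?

Cage h is a single given cell, leaving (1,1) = 3.
Cage i is a single given cell, so (2,1) = 4.
Cage g is given, leaving (2,2) = 2.
2 is placed in row 2, which forces (2,3) = 3.
3 is placed in row 2; hence (2,4) = 1.
Column 1 now contains 3, so (3,1) = 1.
Row 3 already has 1, so (3,2) = 3.
Column 3 now contains 3, which forces (3,3) = 2.
Row 3 already has 2; hence (3,4) = 4.
Column 1 now contains 4, so (4,1) = 2.
Column 2 already has 2, so (4,2) = 4.
Column 3 now contains 3, so (4,3) = 1.
Column 4 already has 1, which forces (4,4) = 3.
4 is placed in column 2; hence (1,2) = 1.
Column 3 already has 1, which forces (1,3) = 4.
4 is placed in column 4; hence (1,4) = 2.
Completed grid: 3 1 4 2 / 4 2 3 1 / 1 3 2 4 / 2 4 1 3.

3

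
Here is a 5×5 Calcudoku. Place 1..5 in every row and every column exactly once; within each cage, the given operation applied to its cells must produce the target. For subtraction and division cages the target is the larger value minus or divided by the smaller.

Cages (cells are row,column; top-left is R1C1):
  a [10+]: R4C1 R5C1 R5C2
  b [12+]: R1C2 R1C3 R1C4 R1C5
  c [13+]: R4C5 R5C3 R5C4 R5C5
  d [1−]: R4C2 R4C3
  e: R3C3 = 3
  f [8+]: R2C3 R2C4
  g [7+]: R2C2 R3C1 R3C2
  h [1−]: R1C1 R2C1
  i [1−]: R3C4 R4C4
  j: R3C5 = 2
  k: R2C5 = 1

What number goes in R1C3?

Cage k is given, which forces R2C5 = 1.
Cage e is given; hence R3C3 = 3.
Cage j is a single given cell, which forces R3C5 = 2.
The 3 cells of cage g must have sum 7, so R2C2 = 2.
3 is placed in column 3, so R2C3 = 5.
Cage f's pair has sum 8, which forces R2C4 = 3.
3 is placed in row 2, leaving R2C1 = 4.
Column 1 now contains 4; hence R3C1 = 1.
Row 3 already has 1, which forces R3C2 = 4.
Row 3 now contains 4, leaving R3C4 = 5.
Cage i's pair has difference 1, which forces R4C4 = 4.
Row 4 now contains 4, leaving R4C3 = 2.
Cage c has sum 13, leaving R5C3 = 4.
The 4 cells of cage c must have sum 13, which forces R5C4 = 1.
Cage b needs sum 12; hence R1C2 = 5.
Column 3 now contains 4, leaving R1C3 = 1.
Column 4 now contains 1, leaving R1C4 = 2.
Cage b has sum 12, leaving R1C5 = 4.
Cage a needs sum 10, so R5C1 = 2.
Column 2 already has 5, leaving R5C2 = 3.
3 is placed in row 5, so R5C5 = 5.
Row 1 now contains 5, so R1C1 = 3.
Cage a needs sum 10; hence R4C1 = 5.
Column 2 already has 3, leaving R4C2 = 1.
Column 5 now contains 5, leaving R4C5 = 3.
Completed grid: 3 5 1 2 4 / 4 2 5 3 1 / 1 4 3 5 2 / 5 1 2 4 3 / 2 3 4 1 5.

1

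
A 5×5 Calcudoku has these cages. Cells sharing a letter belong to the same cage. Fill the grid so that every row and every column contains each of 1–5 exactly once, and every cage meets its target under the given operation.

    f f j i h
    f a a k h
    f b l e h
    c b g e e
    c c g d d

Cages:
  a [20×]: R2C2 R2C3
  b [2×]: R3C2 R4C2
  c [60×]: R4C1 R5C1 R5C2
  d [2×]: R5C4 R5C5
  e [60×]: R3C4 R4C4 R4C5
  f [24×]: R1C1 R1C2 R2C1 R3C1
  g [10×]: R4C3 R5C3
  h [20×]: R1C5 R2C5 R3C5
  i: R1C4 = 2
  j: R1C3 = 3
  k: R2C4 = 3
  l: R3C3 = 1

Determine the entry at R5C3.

Cage j is a single given cell, which forces R1C3 = 3.
Cage i is a single given cell, leaving R1C4 = 2.
Cage k is a single given cell, so R2C4 = 3.
Cage l is a single given cell; hence R3C3 = 1.
2 is placed in column 4; hence R5C4 = 1.
Row 5 already has 1, leaving R5C5 = 2.
Cage f has product 24, so R2C1 = 2.
Cage f has product 24, so R3C1 = 3.
1 is placed in row 3, leaving R3C2 = 2.
Cage b's pair has product 2, so R4C2 = 1.
Cage g's pair has product 10, leaving R4C3 = 2.
The 3 cells of cage e must have product 60, leaving R4C5 = 3.
2 is placed in row 5, so R5C3 = 5.
Cage f has product 24, leaving R1C1 = 1.
Column 2 already has 1, which forces R1C2 = 4.
Row 1 now contains 4; hence R1C5 = 5.
Cage a needs two cells with product 20, leaving R2C2 = 5.
Column 3 already has 5, which forces R2C3 = 4.
Row 2 already has 4, leaving R2C5 = 1.
Column 5 now contains 5, which forces R3C5 = 4.
The 3 cells of cage c must have product 60, leaving R4C1 = 5.
Row 4 now contains 5, which forces R4C4 = 4.
Row 5 now contains 5, leaving R5C1 = 4.
Cage c needs product 60, which forces R5C2 = 3.
4 is placed in row 3; hence R3C4 = 5.
The full grid is 1 4 3 2 5 / 2 5 4 3 1 / 3 2 1 5 4 / 5 1 2 4 3 / 4 3 5 1 2.

5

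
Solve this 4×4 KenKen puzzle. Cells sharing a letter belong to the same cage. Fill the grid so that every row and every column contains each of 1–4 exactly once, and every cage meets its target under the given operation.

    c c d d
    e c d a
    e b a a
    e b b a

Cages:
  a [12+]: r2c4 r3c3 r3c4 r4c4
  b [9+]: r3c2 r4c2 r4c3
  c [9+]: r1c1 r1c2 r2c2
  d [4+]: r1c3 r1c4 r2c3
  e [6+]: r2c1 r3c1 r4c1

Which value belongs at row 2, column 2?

2

The 3 cells of cage d must have sum 4, leaving r1c3 = 2.
Cage d has sum 4, leaving r1c4 = 1.
Cage d needs sum 4, leaving r2c3 = 1.
Cage c needs sum 9; hence r2c2 = 2.
Cage a has sum 12, leaving r3c3 = 3.
Column 3 already has 3, which forces r4c3 = 4.
Row 2 now contains 2, so r2c1 = 3.
Row 2 already has 3, which forces r2c4 = 4.
Row 3 now contains 3; hence r3c2 = 4.
4 is placed in column 4; hence r3c4 = 2.
The 3 cells of cage b must have sum 9, so r4c2 = 1.
Column 4 now contains 2; hence r4c4 = 3.
Column 1 now contains 3, so r1c1 = 4.
Column 2 now contains 4; hence r1c2 = 3.
Row 3 already has 2, which forces r3c1 = 1.
Row 4 already has 1, leaving r4c1 = 2.
Filled in: 4 3 2 1 / 3 2 1 4 / 1 4 3 2 / 2 1 4 3.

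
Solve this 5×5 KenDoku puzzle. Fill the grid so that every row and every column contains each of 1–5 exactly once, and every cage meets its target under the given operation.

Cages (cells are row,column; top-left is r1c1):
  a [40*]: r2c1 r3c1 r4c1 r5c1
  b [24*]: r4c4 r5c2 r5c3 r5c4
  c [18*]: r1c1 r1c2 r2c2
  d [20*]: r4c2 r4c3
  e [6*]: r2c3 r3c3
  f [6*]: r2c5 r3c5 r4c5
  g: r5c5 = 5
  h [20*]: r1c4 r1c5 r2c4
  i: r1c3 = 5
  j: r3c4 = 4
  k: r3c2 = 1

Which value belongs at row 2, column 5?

1

Cage c has product 18, so r1c1 = 3.
Cage c has product 18, which forces r1c2 = 2.
I is a freebie; hence r1c3 = 5.
The 3 cells of cage c must have product 18; hence r2c2 = 3.
3 is placed in row 2, so r2c3 = 2.
2 is placed in row 2, which forces r2c5 = 1.
K is a freebie, so r3c2 = 1.
2 is placed in column 3, which forces r3c3 = 3.
J is a freebie, so r3c4 = 4.
Row 3 already has 3, so r3c5 = 2.
Column 3 now contains 5, leaving r4c3 = 4.
2 is placed in column 5, leaving r4c5 = 3.
1 is placed in column 2; hence r5c2 = 4.
Column 3 already has 4, which forces r5c3 = 1.
G is a freebie, leaving r5c5 = 5.
Column 4 now contains 4, so r1c4 = 1.
Column 5 already has 1, leaving r1c5 = 4.
Cage a has product 40, so r2c1 = 4.
Column 4 now contains 4; hence r2c4 = 5.
2 is placed in row 3, so r3c1 = 5.
Cage a needs product 40, leaving r4c1 = 1.
Row 4 now contains 4, which forces r4c2 = 5.
The 4 cells of cage b must have product 24, which forces r4c4 = 2.
Row 5 now contains 5, leaving r5c1 = 2.
Cage b needs product 24, leaving r5c4 = 3.
The full grid is 3 2 5 1 4 / 4 3 2 5 1 / 5 1 3 4 2 / 1 5 4 2 3 / 2 4 1 3 5.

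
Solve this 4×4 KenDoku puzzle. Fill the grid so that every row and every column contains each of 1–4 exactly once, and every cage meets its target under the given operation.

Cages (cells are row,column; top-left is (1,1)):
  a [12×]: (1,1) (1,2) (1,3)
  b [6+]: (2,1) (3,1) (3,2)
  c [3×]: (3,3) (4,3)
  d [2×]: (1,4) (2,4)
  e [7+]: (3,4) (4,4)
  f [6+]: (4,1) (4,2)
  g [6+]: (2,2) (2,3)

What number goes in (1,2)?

Row 1 needs a 2, and only (1,4) is open for it.
2 is placed in column 4, so (2,4) = 1.
Row 2 needs a 3, and only (2,1) is open for it.
Row 3 needs a 4, and only (3,4) is open for it.
4 is placed in column 4; hence (4,4) = 3.
Cage c needs two cells with product 3, leaving (3,3) = 3.
Row 4 now contains 3, which forces (4,3) = 1.
Cage a needs product 12, leaving (1,1) = 1.
The 3 cells of cage a must have product 12; hence (1,2) = 3.
Column 3 already has 1, so (1,3) = 4.
4 is placed in column 3, leaving (2,3) = 2.
1 is placed in column 1, which forces (3,1) = 2.
2 is placed in row 3, leaving (3,2) = 1.
Column 1 now contains 2, so (4,1) = 4.
4 is placed in row 4, which forces (4,2) = 2.
Row 2 already has 2, leaving (2,2) = 4.
Filled in: 1 3 4 2 / 3 4 2 1 / 2 1 3 4 / 4 2 1 3.

3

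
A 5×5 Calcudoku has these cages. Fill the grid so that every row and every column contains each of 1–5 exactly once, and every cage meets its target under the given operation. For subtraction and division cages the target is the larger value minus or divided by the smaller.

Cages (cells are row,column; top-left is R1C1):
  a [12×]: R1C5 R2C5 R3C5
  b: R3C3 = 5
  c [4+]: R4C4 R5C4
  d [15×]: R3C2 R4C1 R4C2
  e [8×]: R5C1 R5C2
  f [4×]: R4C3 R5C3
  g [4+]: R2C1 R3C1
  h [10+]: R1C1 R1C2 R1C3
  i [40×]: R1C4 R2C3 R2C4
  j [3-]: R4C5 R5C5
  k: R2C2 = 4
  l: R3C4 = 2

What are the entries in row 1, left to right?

Cage k is given, so R2C2 = 4.
B is a freebie, so R3C3 = 5.
L is a freebie, which forces R3C4 = 2.
Column 2 now contains 4, leaving R5C2 = 2.
Cage i needs product 40, so R1C4 = 4.
Column 3 now contains 5, which forces R2C3 = 2.
Column 4 already has 2, which forces R2C4 = 5.
Row 5 already has 2, leaving R5C1 = 4.
Row 5 now contains 4, which forces R5C3 = 1.
1 is placed in row 5; hence R5C4 = 3.
1 is placed in row 5, so R5C5 = 5.
Cage h has sum 10; hence R1C1 = 2.
Cage h has sum 10, which forces R1C2 = 5.
1 is placed in column 3, leaving R1C3 = 3.
3 is placed in row 1, leaving R1C5 = 1.
Column 5 now contains 1; hence R2C5 = 3.
Cage a needs product 12, so R3C5 = 4.
1 is placed in column 3, leaving R4C3 = 4.
3 is placed in column 4, which forces R4C4 = 1.
The two cells of cage j must have difference 3, so R4C5 = 2.
3 is placed in row 2, so R2C1 = 1.
Cage g's pair has sum 4; hence R3C1 = 3.
Cage d has product 15; hence R3C2 = 1.
Cage d has product 15, so R4C1 = 5.
1 is placed in row 4, leaving R4C2 = 3.
Filled in: 2 5 3 4 1 / 1 4 2 5 3 / 3 1 5 2 4 / 5 3 4 1 2 / 4 2 1 3 5.

2 5 3 4 1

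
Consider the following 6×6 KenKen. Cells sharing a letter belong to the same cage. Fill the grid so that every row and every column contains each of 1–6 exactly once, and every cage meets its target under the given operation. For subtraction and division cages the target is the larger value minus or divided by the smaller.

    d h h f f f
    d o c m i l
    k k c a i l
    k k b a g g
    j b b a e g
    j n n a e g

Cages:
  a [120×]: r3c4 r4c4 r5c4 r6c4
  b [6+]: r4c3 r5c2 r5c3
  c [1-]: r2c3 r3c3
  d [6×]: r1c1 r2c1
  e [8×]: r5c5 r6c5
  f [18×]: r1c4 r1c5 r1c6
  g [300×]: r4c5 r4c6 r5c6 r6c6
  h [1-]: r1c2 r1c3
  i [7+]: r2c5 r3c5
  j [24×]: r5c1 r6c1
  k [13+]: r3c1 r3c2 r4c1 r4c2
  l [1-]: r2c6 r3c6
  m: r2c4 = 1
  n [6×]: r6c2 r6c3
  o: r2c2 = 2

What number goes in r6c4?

3

Cage o is given; hence r2c2 = 2.
Cage m is a single given cell, which forces r2c4 = 1.
The 4 cells of cage g must have product 300, which forces r4c5 = 5.
Column 1 needs a 5, and only r3c1 is open for it.
Column 1 needs a 2, and only r1c1 is open for it.
Cage d's pair has product 6; hence r2c1 = 3.
In row 2, 6 can only go at r2c5, so r2c5 = 6.
Cage i needs two cells with sum 7, leaving r3c5 = 1.
Cage f has product 18, so r1c4 = 6.
Column 5 now contains 1; hence r1c5 = 3.
Cage f has product 18, which forces r1c6 = 1.
Row 3 needs a 2, and only r3c4 is open for it.
Row 4 needs a 6, and only r4c6 is open for it.
The only place for 6 in row 3 is r3c3.
Cage c needs two cells with difference 1, which forces r2c3 = 5.
Row 2 now contains 5, leaving r2c6 = 4.
Column 6 now contains 4, leaving r3c6 = 3.
The two cells of cage h must have difference 1; hence r1c2 = 5.
Column 3 already has 5, leaving r1c3 = 4.
Row 3 now contains 3, which forces r3c2 = 4.
The 4 cells of cage k must have sum 13, which forces r4c1 = 1.
The 4 cells of cage k must have sum 13, so r4c2 = 3.
Row 4 already has 3, so r4c3 = 2.
Row 4 already has 3, which forces r4c4 = 4.
Column 2 now contains 3, leaving r5c2 = 1.
Row 5 already has 1, which forces r5c3 = 3.
3 is placed in row 5; hence r5c4 = 5.
Row 5 already has 5, so r5c6 = 2.
Column 2 now contains 3, leaving r6c2 = 6.
Column 3 now contains 2, leaving r6c3 = 1.
Column 4 now contains 5; hence r6c4 = 3.
Column 6 already has 2, leaving r6c6 = 5.
The two cells of cage j must have product 24; hence r5c1 = 6.
Row 5 already has 2; hence r5c5 = 4.
6 is placed in row 6, leaving r6c1 = 4.
Cage e needs two cells with product 8; hence r6c5 = 2.
Filled in: 2 5 4 6 3 1 / 3 2 5 1 6 4 / 5 4 6 2 1 3 / 1 3 2 4 5 6 / 6 1 3 5 4 2 / 4 6 1 3 2 5.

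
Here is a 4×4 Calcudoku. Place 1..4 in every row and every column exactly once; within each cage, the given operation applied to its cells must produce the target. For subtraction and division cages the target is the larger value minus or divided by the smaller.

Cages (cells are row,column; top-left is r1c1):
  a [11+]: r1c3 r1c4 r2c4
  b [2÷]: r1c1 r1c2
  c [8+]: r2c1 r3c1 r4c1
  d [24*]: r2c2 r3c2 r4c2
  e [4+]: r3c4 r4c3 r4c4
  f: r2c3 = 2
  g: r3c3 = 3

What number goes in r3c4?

Cage a needs sum 11, leaving r1c3 = 4.
Cage a has sum 11, so r1c4 = 3.
F is a freebie, so r2c3 = 2.
The 3 cells of cage a must have sum 11; hence r2c4 = 4.
G is a freebie, so r3c3 = 3.
Cage e needs sum 4, so r3c4 = 1.
The 3 cells of cage e must have sum 4, leaving r4c3 = 1.
Cage e needs sum 4, leaving r4c4 = 2.
Cage c needs sum 8, leaving r2c1 = 1.
Row 2 now contains 4, which forces r2c2 = 3.
Row 3 already has 1, so r3c1 = 4.
The 3 cells of cage d must have product 24, which forces r3c2 = 2.
Cage c needs sum 8, leaving r4c1 = 3.
The 3 cells of cage d must have product 24; hence r4c2 = 4.
1 is placed in column 1; hence r1c1 = 2.
Column 2 now contains 2, so r1c2 = 1.
Filled in: 2 1 4 3 / 1 3 2 4 / 4 2 3 1 / 3 4 1 2.

1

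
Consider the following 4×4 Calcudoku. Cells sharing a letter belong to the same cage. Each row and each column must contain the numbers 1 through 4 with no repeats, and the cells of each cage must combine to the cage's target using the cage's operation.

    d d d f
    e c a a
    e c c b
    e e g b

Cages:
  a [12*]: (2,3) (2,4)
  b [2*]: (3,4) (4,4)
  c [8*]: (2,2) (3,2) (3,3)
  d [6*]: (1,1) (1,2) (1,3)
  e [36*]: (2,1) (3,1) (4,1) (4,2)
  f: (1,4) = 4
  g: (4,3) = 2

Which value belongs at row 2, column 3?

Cage f is a single given cell, which forces (1,4) = 4.
4 is placed in column 4, leaving (2,4) = 3.
Cage e has product 36; hence (4,2) = 3.
G is a freebie, which forces (4,3) = 2.
Row 4 already has 2; hence (4,4) = 1.
Cage e needs product 36; hence (2,1) = 1.
Row 2 now contains 3; hence (2,3) = 4.
Cage e needs product 36, so (3,1) = 3.
Column 3 already has 4, which forces (3,3) = 1.
Column 4 already has 1; hence (3,4) = 2.
Row 4 now contains 1, which forces (4,1) = 4.
Column 1 already has 3, so (1,1) = 2.
The 3 cells of cage d must have product 6, which forces (1,2) = 1.
1 is placed in column 3, which forces (1,3) = 3.
4 is placed in row 2, so (2,2) = 2.
Row 3 now contains 2, leaving (3,2) = 4.
The full grid is 2 1 3 4 / 1 2 4 3 / 3 4 1 2 / 4 3 2 1.

4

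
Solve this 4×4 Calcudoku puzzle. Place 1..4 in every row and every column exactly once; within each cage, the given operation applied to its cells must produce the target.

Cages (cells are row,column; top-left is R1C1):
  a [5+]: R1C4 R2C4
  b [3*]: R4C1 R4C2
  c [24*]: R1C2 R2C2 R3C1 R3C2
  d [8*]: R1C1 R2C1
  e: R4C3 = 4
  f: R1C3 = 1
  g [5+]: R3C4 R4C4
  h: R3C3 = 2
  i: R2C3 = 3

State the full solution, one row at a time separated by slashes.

F is a freebie, leaving R1C3 = 1.
I is a freebie, leaving R2C3 = 3.
H is a freebie, so R3C3 = 2.
E is a freebie, leaving R4C3 = 4.
Row 4 needs a 2, and only R4C4 is open for it.
The two cells of cage a must have sum 5; hence R1C4 = 4.
Column 4 now contains 2, so R2C4 = 1.
Cage g's pair has sum 5, so R3C4 = 3.
Row 1 now contains 4, which forces R1C1 = 2.
Cage c needs product 24; hence R1C2 = 3.
The two cells of cage d must have product 8; hence R2C1 = 4.
Cage c has product 24, leaving R2C2 = 2.
4 is placed in column 1, which forces R3C1 = 1.
Row 3 now contains 1, so R3C2 = 4.
1 is placed in column 1, which forces R4C1 = 3.
3 is placed in column 2, so R4C2 = 1.

2 3 1 4 / 4 2 3 1 / 1 4 2 3 / 3 1 4 2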